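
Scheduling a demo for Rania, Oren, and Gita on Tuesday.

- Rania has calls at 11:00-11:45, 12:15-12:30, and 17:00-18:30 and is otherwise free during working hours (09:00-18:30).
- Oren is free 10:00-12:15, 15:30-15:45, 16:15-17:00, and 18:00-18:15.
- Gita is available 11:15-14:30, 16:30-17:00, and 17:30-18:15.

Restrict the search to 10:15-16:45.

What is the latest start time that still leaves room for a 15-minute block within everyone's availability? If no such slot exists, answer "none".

Rania free within 09:00–18:30: 09:00–11:00, 11:45–12:15, 12:30–17:00.
Rania ∩ Oren: 10:00–11:00, 11:45–12:15, 15:30–15:45, 16:15–17:00.
Rania ∩ Oren ∩ Gita: 11:45–12:15, 16:30–17:00.
Restricted to 10:15–16:45: 11:45–12:15, 16:30–16:45.
Windows ≥ 15 min: 11:45–12:15, 16:30–16:45.
Latest start in the last window 16:30–16:45 is 16:45 − 15 min = 16:30.

16:30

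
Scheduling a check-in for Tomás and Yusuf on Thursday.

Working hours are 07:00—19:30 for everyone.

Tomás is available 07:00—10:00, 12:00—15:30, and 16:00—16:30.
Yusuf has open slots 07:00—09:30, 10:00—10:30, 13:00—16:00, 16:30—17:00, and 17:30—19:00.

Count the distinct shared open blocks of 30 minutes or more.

Tomás ∩ Yusuf: 07:00–09:30, 13:00–15:30.
Windows ≥ 30 min: 07:00–09:30, 13:00–15:30.
That's 2 windows.

2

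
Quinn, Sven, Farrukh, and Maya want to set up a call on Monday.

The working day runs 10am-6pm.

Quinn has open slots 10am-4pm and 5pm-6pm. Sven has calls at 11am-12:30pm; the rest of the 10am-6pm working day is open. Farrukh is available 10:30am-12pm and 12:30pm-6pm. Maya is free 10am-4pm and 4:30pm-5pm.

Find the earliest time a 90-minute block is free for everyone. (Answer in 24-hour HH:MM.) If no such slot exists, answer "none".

12:30

Sven free within 10:00–18:00: 10:00–11:00, 12:30–18:00.
Quinn ∩ Sven: 10:00–11:00, 12:30–16:00, 17:00–18:00.
Quinn ∩ Sven ∩ Farrukh: 10:30–11:00, 12:30–16:00, 17:00–18:00.
Quinn ∩ Sven ∩ Farrukh ∩ Maya: 10:30–11:00, 12:30–16:00.
Windows ≥ 90 min: 12:30–16:00.
Earliest such window starts at 12:30.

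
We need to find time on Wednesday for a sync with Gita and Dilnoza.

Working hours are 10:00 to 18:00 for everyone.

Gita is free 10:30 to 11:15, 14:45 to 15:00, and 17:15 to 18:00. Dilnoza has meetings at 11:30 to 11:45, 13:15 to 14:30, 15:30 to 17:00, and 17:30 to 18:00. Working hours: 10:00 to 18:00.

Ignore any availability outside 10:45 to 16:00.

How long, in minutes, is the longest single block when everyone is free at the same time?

30 minutes

Dilnoza free within 10:00–18:00: 10:00–11:30, 11:45–13:15, 14:30–15:30, 17:00–17:30.
Gita ∩ Dilnoza: 10:30–11:15, 14:45–15:00, 17:15–17:30.
Restricted to 10:45–16:00: 10:45–11:15, 14:45–15:00.
Common window lengths: 30, 15 min; longest is 30.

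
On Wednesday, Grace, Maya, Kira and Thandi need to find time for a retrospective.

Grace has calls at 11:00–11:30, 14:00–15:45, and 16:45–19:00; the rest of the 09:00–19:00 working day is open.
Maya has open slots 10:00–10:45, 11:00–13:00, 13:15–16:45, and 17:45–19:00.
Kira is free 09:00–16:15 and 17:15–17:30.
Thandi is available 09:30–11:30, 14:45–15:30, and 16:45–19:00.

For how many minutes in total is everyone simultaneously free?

45 minutes

Grace free within 09:00–19:00: 09:00–11:00, 11:30–14:00, 15:45–16:45.
Grace ∩ Maya: 10:00–10:45, 11:30–13:00, 13:15–14:00, 15:45–16:45.
Grace ∩ Maya ∩ Kira: 10:00–10:45, 11:30–13:00, 13:15–14:00, 15:45–16:15.
Grace ∩ Maya ∩ Kira ∩ Thandi: 10:00–10:45.
Total common minutes: 45.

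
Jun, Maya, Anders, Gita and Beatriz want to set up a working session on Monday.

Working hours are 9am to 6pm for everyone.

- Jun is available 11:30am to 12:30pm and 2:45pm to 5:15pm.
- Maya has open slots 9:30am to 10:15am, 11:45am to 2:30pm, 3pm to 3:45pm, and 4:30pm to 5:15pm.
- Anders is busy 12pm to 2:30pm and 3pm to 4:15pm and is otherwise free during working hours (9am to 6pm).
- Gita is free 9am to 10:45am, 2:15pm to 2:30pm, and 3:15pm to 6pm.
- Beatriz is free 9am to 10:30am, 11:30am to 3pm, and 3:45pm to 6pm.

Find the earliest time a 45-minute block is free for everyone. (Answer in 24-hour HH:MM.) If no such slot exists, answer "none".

16:30

Anders free within 09:00–18:00: 09:00–12:00, 14:30–15:00, 16:15–18:00.
Jun ∩ Maya: 11:45–12:30, 15:00–15:45, 16:30–17:15.
Jun ∩ Maya ∩ Anders: 11:45–12:00, 16:30–17:15.
Jun ∩ Maya ∩ Anders ∩ Gita: 16:30–17:15.
Jun ∩ Maya ∩ Anders ∩ Gita ∩ Beatriz: 16:30–17:15.
Windows ≥ 45 min: 16:30–17:15.
Earliest such window starts at 16:30.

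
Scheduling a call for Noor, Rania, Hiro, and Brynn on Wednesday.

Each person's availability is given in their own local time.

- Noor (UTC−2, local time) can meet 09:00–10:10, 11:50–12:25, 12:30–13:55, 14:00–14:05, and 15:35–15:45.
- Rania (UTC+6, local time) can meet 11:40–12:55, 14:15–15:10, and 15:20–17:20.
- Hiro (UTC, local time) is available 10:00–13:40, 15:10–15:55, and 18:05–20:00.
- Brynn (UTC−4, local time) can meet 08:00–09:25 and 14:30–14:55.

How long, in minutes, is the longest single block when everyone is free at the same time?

Noor → UTC: 11:00–12:10, 13:50–14:25, 14:30–15:55, 16:00–16:05, 17:35–17:45.
Rania → UTC: 05:40–06:55, 08:15–09:10, 09:20–11:20.
Hiro → UTC: 10:00–13:40, 15:10–15:55, 18:05–20:00.
Brynn → UTC: 12:00–13:25, 18:30–18:55.
Noor ∩ Rania: 11:00–11:20.
Noor ∩ Rania ∩ Hiro: 11:00–11:20.
Noor ∩ Rania ∩ Hiro ∩ Brynn: (none).
No common window.

0 minutes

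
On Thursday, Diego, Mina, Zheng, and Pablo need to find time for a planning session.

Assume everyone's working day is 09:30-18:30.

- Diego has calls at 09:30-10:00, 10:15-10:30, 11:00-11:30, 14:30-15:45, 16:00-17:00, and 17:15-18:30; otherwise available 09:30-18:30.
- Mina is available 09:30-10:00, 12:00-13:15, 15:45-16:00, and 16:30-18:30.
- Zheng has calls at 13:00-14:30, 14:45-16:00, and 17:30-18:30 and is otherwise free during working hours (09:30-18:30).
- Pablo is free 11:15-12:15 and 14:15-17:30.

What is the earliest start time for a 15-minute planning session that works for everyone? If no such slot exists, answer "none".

12:00

Diego free within 09:30–18:30: 10:00–10:15, 10:30–11:00, 11:30–14:30, 15:45–16:00, 17:00–17:15.
Zheng free within 09:30–18:30: 09:30–13:00, 14:30–14:45, 16:00–17:30.
Diego ∩ Mina: 12:00–13:15, 15:45–16:00, 17:00–17:15.
Diego ∩ Mina ∩ Zheng: 12:00–13:00, 17:00–17:15.
Diego ∩ Mina ∩ Zheng ∩ Pablo: 12:00–12:15, 17:00–17:15.
Windows ≥ 15 min: 12:00–12:15, 17:00–17:15.
Earliest such window starts at 12:00.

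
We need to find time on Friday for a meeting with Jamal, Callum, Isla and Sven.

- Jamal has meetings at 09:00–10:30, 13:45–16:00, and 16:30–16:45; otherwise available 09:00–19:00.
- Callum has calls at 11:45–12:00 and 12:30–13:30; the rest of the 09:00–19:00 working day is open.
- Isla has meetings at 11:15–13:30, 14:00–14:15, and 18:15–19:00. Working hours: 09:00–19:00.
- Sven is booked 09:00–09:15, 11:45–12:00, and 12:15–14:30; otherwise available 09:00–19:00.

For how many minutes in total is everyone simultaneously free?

165 minutes

Jamal free within 09:00–19:00: 10:30–13:45, 16:00–16:30, 16:45–19:00.
Callum free within 09:00–19:00: 09:00–11:45, 12:00–12:30, 13:30–19:00.
Isla free within 09:00–19:00: 09:00–11:15, 13:30–14:00, 14:15–18:15.
Sven free within 09:00–19:00: 09:15–11:45, 12:00–12:15, 14:30–19:00.
Jamal ∩ Callum: 10:30–11:45, 12:00–12:30, 13:30–13:45, 16:00–16:30, 16:45–19:00.
Jamal ∩ Callum ∩ Isla: 10:30–11:15, 13:30–13:45, 16:00–16:30, 16:45–18:15.
Jamal ∩ Callum ∩ Isla ∩ Sven: 10:30–11:15, 16:00–16:30, 16:45–18:15.
Total common minutes: 45 + 30 + 90 = 165.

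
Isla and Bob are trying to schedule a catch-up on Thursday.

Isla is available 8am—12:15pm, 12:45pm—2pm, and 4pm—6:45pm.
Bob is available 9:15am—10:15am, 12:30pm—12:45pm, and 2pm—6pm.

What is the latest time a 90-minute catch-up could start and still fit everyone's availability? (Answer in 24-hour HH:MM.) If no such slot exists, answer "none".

16:30

Isla ∩ Bob: 09:15–10:15, 16:00–18:00.
Windows ≥ 90 min: 16:00–18:00.
Latest start in the last window 16:00–18:00 is 18:00 − 90 min = 16:30.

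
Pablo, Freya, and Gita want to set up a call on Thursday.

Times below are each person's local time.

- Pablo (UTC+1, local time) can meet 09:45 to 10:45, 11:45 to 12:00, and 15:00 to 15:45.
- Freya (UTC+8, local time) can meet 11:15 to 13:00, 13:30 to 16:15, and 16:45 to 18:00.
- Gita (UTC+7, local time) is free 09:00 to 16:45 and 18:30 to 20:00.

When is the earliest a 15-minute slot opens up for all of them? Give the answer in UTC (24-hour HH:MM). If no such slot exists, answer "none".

08:45

Pablo → UTC: 08:45–09:45, 10:45–11:00, 14:00–14:45.
Freya → UTC: 03:15–05:00, 05:30–08:15, 08:45–10:00.
Gita → UTC: 02:00–09:45, 11:30–13:00.
Pablo ∩ Freya: 08:45–09:45.
Pablo ∩ Freya ∩ Gita: 08:45–09:45.
Windows ≥ 15 min: 08:45–09:45.
Earliest such window starts at 08:45.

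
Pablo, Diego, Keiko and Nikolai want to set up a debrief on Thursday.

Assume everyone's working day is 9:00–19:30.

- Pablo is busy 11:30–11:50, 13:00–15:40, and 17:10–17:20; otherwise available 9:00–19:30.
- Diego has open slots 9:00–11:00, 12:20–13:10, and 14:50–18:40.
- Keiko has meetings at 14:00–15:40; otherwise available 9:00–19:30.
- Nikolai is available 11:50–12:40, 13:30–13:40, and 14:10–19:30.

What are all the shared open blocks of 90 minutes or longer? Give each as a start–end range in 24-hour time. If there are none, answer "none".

15:40–17:10

Pablo free within 09:00–19:30: 09:00–11:30, 11:50–13:00, 15:40–17:10, 17:20–19:30.
Keiko free within 09:00–19:30: 09:00–14:00, 15:40–19:30.
Pablo ∩ Diego: 09:00–11:00, 12:20–13:00, 15:40–17:10, 17:20–18:40.
Pablo ∩ Diego ∩ Keiko: 09:00–11:00, 12:20–13:00, 15:40–17:10, 17:20–18:40.
Pablo ∩ Diego ∩ Keiko ∩ Nikolai: 12:20–12:40, 15:40–17:10, 17:20–18:40.
Windows ≥ 90 min: 15:40–17:10.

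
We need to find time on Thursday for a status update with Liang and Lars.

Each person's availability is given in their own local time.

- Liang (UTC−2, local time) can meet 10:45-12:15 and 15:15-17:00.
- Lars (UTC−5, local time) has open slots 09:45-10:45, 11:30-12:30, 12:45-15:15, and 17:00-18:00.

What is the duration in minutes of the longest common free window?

75 minutes

Liang → UTC: 12:45–14:15, 17:15–19:00.
Lars → UTC: 14:45–15:45, 16:30–17:30, 17:45–20:15, 22:00–23:00.
Liang ∩ Lars: 17:15–17:30, 17:45–19:00.
Common window lengths: 15, 75 min; longest is 75.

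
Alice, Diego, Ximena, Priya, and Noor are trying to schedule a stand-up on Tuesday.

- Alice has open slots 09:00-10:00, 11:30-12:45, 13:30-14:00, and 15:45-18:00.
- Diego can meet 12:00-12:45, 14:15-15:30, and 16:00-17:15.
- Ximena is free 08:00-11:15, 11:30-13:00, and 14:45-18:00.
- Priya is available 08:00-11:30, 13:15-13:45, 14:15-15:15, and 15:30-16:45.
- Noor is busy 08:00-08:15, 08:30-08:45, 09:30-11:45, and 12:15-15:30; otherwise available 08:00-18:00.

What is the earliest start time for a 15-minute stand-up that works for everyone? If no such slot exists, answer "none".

Noor free within 08:00–18:00: 08:15–08:30, 08:45–09:30, 11:45–12:15, 15:30–18:00.
Alice ∩ Diego: 12:00–12:45, 16:00–17:15.
Alice ∩ Diego ∩ Ximena: 12:00–12:45, 16:00–17:15.
Alice ∩ Diego ∩ Ximena ∩ Priya: 16:00–16:45.
Alice ∩ Diego ∩ Ximena ∩ Priya ∩ Noor: 16:00–16:45.
Windows ≥ 15 min: 16:00–16:45.
Earliest such window starts at 16:00.

16:00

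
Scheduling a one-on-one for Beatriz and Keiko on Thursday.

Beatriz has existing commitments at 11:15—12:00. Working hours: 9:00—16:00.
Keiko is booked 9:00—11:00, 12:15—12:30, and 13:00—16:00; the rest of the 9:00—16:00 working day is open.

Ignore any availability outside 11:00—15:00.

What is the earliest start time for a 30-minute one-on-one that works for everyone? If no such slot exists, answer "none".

Beatriz free within 09:00–16:00: 09:00–11:15, 12:00–16:00.
Keiko free within 09:00–16:00: 11:00–12:15, 12:30–13:00.
Beatriz ∩ Keiko: 11:00–11:15, 12:00–12:15, 12:30–13:00.
Restricted to 11:00–15:00: 11:00–11:15, 12:00–12:15, 12:30–13:00.
Windows ≥ 30 min: 12:30–13:00.
Earliest such window starts at 12:30.

12:30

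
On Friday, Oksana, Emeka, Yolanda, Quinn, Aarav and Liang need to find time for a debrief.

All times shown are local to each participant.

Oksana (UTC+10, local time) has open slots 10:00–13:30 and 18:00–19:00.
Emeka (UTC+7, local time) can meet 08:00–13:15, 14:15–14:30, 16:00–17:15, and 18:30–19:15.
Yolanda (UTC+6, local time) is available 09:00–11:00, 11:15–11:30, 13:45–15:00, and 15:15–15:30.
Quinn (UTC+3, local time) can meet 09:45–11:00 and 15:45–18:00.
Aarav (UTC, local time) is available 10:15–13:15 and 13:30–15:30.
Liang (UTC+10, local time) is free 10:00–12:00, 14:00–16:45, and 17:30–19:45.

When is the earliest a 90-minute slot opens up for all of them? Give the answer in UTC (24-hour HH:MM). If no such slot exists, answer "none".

Oksana → UTC: 00:00–03:30, 08:00–09:00.
Emeka → UTC: 01:00–06:15, 07:15–07:30, 09:00–10:15, 11:30–12:15.
Yolanda → UTC: 03:00–05:00, 05:15–05:30, 07:45–09:00, 09:15–09:30.
Quinn → UTC: 06:45–08:00, 12:45–15:00.
Aarav → UTC: 10:15–13:15, 13:30–15:30.
Liang → UTC: 00:00–02:00, 04:00–06:45, 07:30–09:45.
Oksana ∩ Emeka: 01:00–03:30.
Oksana ∩ Emeka ∩ Yolanda: 03:00–03:30.
Oksana ∩ Emeka ∩ Yolanda ∩ Quinn: (none).
Oksana ∩ Emeka ∩ Yolanda ∩ Quinn ∩ Aarav: (none).
Oksana ∩ Emeka ∩ Yolanda ∩ Quinn ∩ Aarav ∩ Liang: (none).
Windows ≥ 90 min: (none).

none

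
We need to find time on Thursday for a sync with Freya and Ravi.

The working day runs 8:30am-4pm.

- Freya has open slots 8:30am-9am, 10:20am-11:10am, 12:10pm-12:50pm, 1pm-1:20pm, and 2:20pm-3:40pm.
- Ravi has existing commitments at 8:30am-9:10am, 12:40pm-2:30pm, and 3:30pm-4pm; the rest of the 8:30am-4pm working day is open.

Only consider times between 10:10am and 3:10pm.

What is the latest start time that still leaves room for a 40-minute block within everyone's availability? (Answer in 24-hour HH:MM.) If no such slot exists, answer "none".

Ravi free within 08:30–16:00: 09:10–12:40, 14:30–15:30.
Freya ∩ Ravi: 10:20–11:10, 12:10–12:40, 14:30–15:30.
Restricted to 10:10–15:10: 10:20–11:10, 12:10–12:40, 14:30–15:10.
Windows ≥ 40 min: 10:20–11:10, 14:30–15:10.
Latest start in the last window 14:30–15:10 is 15:10 − 40 min = 14:30.

14:30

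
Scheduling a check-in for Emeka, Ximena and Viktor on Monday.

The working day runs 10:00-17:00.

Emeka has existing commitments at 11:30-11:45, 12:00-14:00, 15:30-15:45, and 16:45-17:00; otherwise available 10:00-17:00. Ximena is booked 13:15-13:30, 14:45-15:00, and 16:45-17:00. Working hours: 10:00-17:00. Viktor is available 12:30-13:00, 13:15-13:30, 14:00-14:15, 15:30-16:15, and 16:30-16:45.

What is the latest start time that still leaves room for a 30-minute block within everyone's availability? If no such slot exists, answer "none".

Emeka free within 10:00–17:00: 10:00–11:30, 11:45–12:00, 14:00–15:30, 15:45–16:45.
Ximena free within 10:00–17:00: 10:00–13:15, 13:30–14:45, 15:00–16:45.
Emeka ∩ Ximena: 10:00–11:30, 11:45–12:00, 14:00–14:45, 15:00–15:30, 15:45–16:45.
Emeka ∩ Ximena ∩ Viktor: 14:00–14:15, 15:45–16:15, 16:30–16:45.
Windows ≥ 30 min: 15:45–16:15.
Latest start in the last window 15:45–16:15 is 16:15 − 30 min = 15:45.

15:45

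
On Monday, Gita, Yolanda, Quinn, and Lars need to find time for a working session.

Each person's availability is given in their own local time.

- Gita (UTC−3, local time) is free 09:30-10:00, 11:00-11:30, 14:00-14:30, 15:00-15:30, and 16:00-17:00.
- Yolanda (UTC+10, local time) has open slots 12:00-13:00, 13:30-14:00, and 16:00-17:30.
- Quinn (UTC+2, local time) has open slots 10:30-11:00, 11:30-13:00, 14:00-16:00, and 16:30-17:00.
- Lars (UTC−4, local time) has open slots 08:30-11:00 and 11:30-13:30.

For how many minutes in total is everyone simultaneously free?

Gita → UTC: 12:30–13:00, 14:00–14:30, 17:00–17:30, 18:00–18:30, 19:00–20:00.
Yolanda → UTC: 02:00–03:00, 03:30–04:00, 06:00–07:30.
Quinn → UTC: 08:30–09:00, 09:30–11:00, 12:00–14:00, 14:30–15:00.
Lars → UTC: 12:30–15:00, 15:30–17:30.
Gita ∩ Yolanda: (none).
Gita ∩ Yolanda ∩ Quinn: (none).
Gita ∩ Yolanda ∩ Quinn ∩ Lars: (none).
Total common minutes: 0.

0 minutes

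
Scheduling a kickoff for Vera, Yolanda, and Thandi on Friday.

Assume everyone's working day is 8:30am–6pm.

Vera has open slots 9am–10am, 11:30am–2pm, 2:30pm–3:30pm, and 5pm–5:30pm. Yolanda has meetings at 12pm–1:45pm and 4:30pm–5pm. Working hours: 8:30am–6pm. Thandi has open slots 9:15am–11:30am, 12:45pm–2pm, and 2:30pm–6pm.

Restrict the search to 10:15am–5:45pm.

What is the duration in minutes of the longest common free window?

60 minutes

Yolanda free within 08:30–18:00: 08:30–12:00, 13:45–16:30, 17:00–18:00.
Vera ∩ Yolanda: 09:00–10:00, 11:30–12:00, 13:45–14:00, 14:30–15:30, 17:00–17:30.
Vera ∩ Yolanda ∩ Thandi: 09:15–10:00, 13:45–14:00, 14:30–15:30, 17:00–17:30.
Restricted to 10:15–17:45: 13:45–14:00, 14:30–15:30, 17:00–17:30.
Common window lengths: 15, 60, 30 min; longest is 60.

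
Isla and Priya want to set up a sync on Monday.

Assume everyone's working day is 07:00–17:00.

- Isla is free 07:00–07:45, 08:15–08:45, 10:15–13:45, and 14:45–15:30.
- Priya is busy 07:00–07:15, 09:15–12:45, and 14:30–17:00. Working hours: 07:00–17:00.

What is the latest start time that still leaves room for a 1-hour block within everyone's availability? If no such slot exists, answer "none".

Priya free within 07:00–17:00: 07:15–09:15, 12:45–14:30.
Isla ∩ Priya: 07:15–07:45, 08:15–08:45, 12:45–13:45.
Windows ≥ 60 min: 12:45–13:45.
Latest start in the last window 12:45–13:45 is 13:45 − 60 min = 12:45.

12:45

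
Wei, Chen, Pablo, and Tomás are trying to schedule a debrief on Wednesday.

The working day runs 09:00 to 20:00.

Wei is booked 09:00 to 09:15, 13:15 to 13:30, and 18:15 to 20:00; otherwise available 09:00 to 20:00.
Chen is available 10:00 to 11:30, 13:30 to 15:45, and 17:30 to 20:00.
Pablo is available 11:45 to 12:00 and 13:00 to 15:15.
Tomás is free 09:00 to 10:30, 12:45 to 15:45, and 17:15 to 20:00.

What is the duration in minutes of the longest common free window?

Wei free within 09:00–20:00: 09:15–13:15, 13:30–18:15.
Wei ∩ Chen: 10:00–11:30, 13:30–15:45, 17:30–18:15.
Wei ∩ Chen ∩ Pablo: 13:30–15:15.
Wei ∩ Chen ∩ Pablo ∩ Tomás: 13:30–15:15.
Single common window of 105 minutes.

105 minutes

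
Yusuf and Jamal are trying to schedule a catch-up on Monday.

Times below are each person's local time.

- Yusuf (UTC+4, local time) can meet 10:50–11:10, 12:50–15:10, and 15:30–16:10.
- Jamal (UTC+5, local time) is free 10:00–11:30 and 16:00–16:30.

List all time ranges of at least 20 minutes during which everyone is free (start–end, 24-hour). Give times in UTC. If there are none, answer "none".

none

Yusuf → UTC: 06:50–07:10, 08:50–11:10, 11:30–12:10.
Jamal → UTC: 05:00–06:30, 11:00–11:30.
Yusuf ∩ Jamal: 11:00–11:10.
Windows ≥ 20 min: (none).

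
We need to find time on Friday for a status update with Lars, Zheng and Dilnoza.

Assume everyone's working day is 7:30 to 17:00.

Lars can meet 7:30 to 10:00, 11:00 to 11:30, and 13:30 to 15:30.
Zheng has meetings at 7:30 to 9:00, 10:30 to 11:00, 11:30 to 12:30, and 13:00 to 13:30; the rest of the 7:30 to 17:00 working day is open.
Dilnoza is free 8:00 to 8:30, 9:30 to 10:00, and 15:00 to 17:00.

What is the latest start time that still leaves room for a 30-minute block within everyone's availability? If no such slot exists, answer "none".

Zheng free within 07:30–17:00: 09:00–10:30, 11:00–11:30, 12:30–13:00, 13:30–17:00.
Lars ∩ Zheng: 09:00–10:00, 11:00–11:30, 13:30–15:30.
Lars ∩ Zheng ∩ Dilnoza: 09:30–10:00, 15:00–15:30.
Windows ≥ 30 min: 09:30–10:00, 15:00–15:30.
Latest start in the last window 15:00–15:30 is 15:30 − 30 min = 15:00.

15:00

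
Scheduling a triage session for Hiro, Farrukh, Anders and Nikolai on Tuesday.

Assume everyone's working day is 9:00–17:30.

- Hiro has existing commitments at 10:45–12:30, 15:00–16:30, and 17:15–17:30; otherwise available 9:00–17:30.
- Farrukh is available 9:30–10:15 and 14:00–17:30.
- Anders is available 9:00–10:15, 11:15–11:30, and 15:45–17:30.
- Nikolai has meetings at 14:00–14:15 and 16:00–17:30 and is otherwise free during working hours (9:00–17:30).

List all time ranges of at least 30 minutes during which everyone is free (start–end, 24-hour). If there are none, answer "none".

09:30–10:15

Hiro free within 09:00–17:30: 09:00–10:45, 12:30–15:00, 16:30–17:15.
Nikolai free within 09:00–17:30: 09:00–14:00, 14:15–16:00.
Hiro ∩ Farrukh: 09:30–10:15, 14:00–15:00, 16:30–17:15.
Hiro ∩ Farrukh ∩ Anders: 09:30–10:15, 16:30–17:15.
Hiro ∩ Farrukh ∩ Anders ∩ Nikolai: 09:30–10:15.
Windows ≥ 30 min: 09:30–10:15.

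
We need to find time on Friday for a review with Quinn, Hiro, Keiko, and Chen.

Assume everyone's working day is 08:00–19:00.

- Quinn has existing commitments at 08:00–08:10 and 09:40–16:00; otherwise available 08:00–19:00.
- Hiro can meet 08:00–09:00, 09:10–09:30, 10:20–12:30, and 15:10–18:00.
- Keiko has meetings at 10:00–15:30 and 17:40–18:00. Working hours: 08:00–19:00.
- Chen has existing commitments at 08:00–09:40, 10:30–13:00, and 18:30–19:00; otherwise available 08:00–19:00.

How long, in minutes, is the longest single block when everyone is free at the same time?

Quinn free within 08:00–19:00: 08:10–09:40, 16:00–19:00.
Keiko free within 08:00–19:00: 08:00–10:00, 15:30–17:40, 18:00–19:00.
Chen free within 08:00–19:00: 09:40–10:30, 13:00–18:30.
Quinn ∩ Hiro: 08:10–09:00, 09:10–09:30, 16:00–18:00.
Quinn ∩ Hiro ∩ Keiko: 08:10–09:00, 09:10–09:30, 16:00–17:40.
Quinn ∩ Hiro ∩ Keiko ∩ Chen: 16:00–17:40.
Single common window of 100 minutes.

100 minutes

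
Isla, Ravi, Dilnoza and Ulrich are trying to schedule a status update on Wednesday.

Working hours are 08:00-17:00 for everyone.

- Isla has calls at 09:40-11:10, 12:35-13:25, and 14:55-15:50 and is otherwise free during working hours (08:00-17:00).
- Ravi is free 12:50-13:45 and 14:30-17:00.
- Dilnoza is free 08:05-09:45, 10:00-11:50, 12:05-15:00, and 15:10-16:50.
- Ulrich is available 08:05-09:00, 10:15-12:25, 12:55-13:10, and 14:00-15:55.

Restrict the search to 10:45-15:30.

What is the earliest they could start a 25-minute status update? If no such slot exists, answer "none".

Isla free within 08:00–17:00: 08:00–09:40, 11:10–12:35, 13:25–14:55, 15:50–17:00.
Isla ∩ Ravi: 13:25–13:45, 14:30–14:55, 15:50–17:00.
Isla ∩ Ravi ∩ Dilnoza: 13:25–13:45, 14:30–14:55, 15:50–16:50.
Isla ∩ Ravi ∩ Dilnoza ∩ Ulrich: 14:30–14:55, 15:50–15:55.
Restricted to 10:45–15:30: 14:30–14:55.
Windows ≥ 25 min: 14:30–14:55.
Earliest such window starts at 14:30.

14:30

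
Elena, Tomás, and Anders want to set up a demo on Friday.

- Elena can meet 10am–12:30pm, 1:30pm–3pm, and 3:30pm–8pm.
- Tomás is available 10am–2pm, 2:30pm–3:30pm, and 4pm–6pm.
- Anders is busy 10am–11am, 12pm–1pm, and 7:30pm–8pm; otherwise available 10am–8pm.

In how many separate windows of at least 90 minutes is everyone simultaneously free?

1

Anders free within 10:00–20:00: 11:00–12:00, 13:00–19:30.
Elena ∩ Tomás: 10:00–12:30, 13:30–14:00, 14:30–15:00, 16:00–18:00.
Elena ∩ Tomás ∩ Anders: 11:00–12:00, 13:30–14:00, 14:30–15:00, 16:00–18:00.
Windows ≥ 90 min: 16:00–18:00.
That's 1 window.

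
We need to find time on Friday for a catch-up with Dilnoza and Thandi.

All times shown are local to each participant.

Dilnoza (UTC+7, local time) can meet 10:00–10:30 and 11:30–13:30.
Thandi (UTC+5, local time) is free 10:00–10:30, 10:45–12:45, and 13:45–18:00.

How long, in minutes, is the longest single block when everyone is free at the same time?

45 minutes

Dilnoza → UTC: 03:00–03:30, 04:30–06:30.
Thandi → UTC: 05:00–05:30, 05:45–07:45, 08:45–13:00.
Dilnoza ∩ Thandi: 05:00–05:30, 05:45–06:30.
Common window lengths: 30, 45 min; longest is 45.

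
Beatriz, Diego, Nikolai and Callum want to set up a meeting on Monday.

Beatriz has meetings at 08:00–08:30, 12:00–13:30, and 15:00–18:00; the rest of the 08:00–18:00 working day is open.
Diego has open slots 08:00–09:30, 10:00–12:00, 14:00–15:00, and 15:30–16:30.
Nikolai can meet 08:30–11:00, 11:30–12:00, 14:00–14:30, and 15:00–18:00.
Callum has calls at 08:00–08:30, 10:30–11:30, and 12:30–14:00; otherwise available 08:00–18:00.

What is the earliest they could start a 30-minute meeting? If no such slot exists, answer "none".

Beatriz free within 08:00–18:00: 08:30–12:00, 13:30–15:00.
Callum free within 08:00–18:00: 08:30–10:30, 11:30–12:30, 14:00–18:00.
Beatriz ∩ Diego: 08:30–09:30, 10:00–12:00, 14:00–15:00.
Beatriz ∩ Diego ∩ Nikolai: 08:30–09:30, 10:00–11:00, 11:30–12:00, 14:00–14:30.
Beatriz ∩ Diego ∩ Nikolai ∩ Callum: 08:30–09:30, 10:00–10:30, 11:30–12:00, 14:00–14:30.
Windows ≥ 30 min: 08:30–09:30, 10:00–10:30, 11:30–12:00, 14:00–14:30.
Earliest such window starts at 08:30.

08:30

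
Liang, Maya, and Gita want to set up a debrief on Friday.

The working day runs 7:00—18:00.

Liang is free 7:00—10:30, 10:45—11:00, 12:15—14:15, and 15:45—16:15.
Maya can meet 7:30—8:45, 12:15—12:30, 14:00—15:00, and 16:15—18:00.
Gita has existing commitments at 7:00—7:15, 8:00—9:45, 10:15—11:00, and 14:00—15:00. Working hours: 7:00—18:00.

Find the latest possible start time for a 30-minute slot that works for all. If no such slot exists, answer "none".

07:30

Gita free within 07:00–18:00: 07:15–08:00, 09:45–10:15, 11:00–14:00, 15:00–18:00.
Liang ∩ Maya: 07:30–08:45, 12:15–12:30, 14:00–14:15.
Liang ∩ Maya ∩ Gita: 07:30–08:00, 12:15–12:30.
Windows ≥ 30 min: 07:30–08:00.
Latest start in the last window 07:30–08:00 is 08:00 − 30 min = 07:30.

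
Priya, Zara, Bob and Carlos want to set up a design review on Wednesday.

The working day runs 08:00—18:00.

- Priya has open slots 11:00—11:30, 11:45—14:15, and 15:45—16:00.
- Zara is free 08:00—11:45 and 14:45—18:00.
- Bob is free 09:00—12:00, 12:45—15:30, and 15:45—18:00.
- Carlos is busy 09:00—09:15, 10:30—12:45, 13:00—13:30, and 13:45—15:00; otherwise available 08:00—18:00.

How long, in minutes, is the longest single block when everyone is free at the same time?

15 minutes

Carlos free within 08:00–18:00: 08:00–09:00, 09:15–10:30, 12:45–13:00, 13:30–13:45, 15:00–18:00.
Priya ∩ Zara: 11:00–11:30, 15:45–16:00.
Priya ∩ Zara ∩ Bob: 11:00–11:30, 15:45–16:00.
Priya ∩ Zara ∩ Bob ∩ Carlos: 15:45–16:00.
Single common window of 15 minutes.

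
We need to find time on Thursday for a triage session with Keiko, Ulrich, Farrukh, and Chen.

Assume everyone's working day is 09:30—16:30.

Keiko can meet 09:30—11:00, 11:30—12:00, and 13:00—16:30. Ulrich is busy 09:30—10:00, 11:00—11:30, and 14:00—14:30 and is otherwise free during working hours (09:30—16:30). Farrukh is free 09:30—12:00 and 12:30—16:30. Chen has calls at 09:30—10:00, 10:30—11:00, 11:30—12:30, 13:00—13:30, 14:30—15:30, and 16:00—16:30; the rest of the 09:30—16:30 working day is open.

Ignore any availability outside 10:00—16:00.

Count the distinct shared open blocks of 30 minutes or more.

Ulrich free within 09:30–16:30: 10:00–11:00, 11:30–14:00, 14:30–16:30.
Chen free within 09:30–16:30: 10:00–10:30, 11:00–11:30, 12:30–13:00, 13:30–14:30, 15:30–16:00.
Keiko ∩ Ulrich: 10:00–11:00, 11:30–12:00, 13:00–14:00, 14:30–16:30.
Keiko ∩ Ulrich ∩ Farrukh: 10:00–11:00, 11:30–12:00, 13:00–14:00, 14:30–16:30.
Keiko ∩ Ulrich ∩ Farrukh ∩ Chen: 10:00–10:30, 13:30–14:00, 15:30–16:00.
Restricted to 10:00–16:00: 10:00–10:30, 13:30–14:00, 15:30–16:00.
Windows ≥ 30 min: 10:00–10:30, 13:30–14:00, 15:30–16:00.
That's 3 windows.

3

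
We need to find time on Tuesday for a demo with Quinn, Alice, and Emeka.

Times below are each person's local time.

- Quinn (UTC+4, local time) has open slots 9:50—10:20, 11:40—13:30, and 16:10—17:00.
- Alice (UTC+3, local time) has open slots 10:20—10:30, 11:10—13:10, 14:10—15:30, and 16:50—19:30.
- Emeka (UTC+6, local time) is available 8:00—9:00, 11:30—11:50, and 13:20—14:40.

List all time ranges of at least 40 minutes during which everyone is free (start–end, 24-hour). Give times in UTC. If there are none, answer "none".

none

Quinn → UTC: 05:50–06:20, 07:40–09:30, 12:10–13:00.
Alice → UTC: 07:20–07:30, 08:10–10:10, 11:10–12:30, 13:50–16:30.
Emeka → UTC: 02:00–03:00, 05:30–05:50, 07:20–08:40.
Quinn ∩ Alice: 08:10–09:30, 12:10–12:30.
Quinn ∩ Alice ∩ Emeka: 08:10–08:40.
Windows ≥ 40 min: (none).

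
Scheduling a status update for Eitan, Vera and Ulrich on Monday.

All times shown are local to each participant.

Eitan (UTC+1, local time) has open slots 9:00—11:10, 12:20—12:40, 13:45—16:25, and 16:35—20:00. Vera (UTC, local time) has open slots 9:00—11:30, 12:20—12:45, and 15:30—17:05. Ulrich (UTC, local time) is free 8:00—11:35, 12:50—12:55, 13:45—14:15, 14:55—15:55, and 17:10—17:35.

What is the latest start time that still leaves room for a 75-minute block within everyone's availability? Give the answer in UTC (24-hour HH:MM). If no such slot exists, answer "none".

none

Eitan → UTC: 08:00–10:10, 11:20–11:40, 12:45–15:25, 15:35–19:00.
Vera → UTC: 09:00–11:30, 12:20–12:45, 15:30–17:05.
Ulrich → UTC: 08:00–11:35, 12:50–12:55, 13:45–14:15, 14:55–15:55, 17:10–17:35.
Eitan ∩ Vera: 09:00–10:10, 11:20–11:30, 15:35–17:05.
Eitan ∩ Vera ∩ Ulrich: 09:00–10:10, 11:20–11:30, 15:35–15:55.
Windows ≥ 75 min: (none).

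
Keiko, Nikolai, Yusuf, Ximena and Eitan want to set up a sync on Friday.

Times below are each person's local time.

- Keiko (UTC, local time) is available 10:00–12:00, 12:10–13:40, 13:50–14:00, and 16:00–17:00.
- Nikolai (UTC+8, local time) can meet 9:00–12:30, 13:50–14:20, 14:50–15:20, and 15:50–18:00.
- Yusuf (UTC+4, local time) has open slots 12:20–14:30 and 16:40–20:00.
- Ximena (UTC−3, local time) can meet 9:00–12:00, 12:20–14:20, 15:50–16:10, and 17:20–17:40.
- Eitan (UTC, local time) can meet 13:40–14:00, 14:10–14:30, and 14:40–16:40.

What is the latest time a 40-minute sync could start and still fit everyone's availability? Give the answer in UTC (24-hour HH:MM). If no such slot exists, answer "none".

none

Keiko → UTC: 10:00–12:00, 12:10–13:40, 13:50–14:00, 16:00–17:00.
Nikolai → UTC: 01:00–04:30, 05:50–06:20, 06:50–07:20, 07:50–10:00.
Yusuf → UTC: 08:20–10:30, 12:40–16:00.
Ximena → UTC: 12:00–15:00, 15:20–17:20, 18:50–19:10, 20:20–20:40.
Eitan → UTC: 13:40–14:00, 14:10–14:30, 14:40–16:40.
Keiko ∩ Nikolai: (none).
Keiko ∩ Nikolai ∩ Yusuf: (none).
Keiko ∩ Nikolai ∩ Yusuf ∩ Ximena: (none).
Keiko ∩ Nikolai ∩ Yusuf ∩ Ximena ∩ Eitan: (none).
Windows ≥ 40 min: (none).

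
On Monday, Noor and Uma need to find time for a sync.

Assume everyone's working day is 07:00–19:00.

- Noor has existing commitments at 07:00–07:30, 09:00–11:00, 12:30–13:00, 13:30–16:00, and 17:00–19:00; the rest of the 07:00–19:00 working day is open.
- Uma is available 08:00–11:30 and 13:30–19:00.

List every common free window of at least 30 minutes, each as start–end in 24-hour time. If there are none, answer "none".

Noor free within 07:00–19:00: 07:30–09:00, 11:00–12:30, 13:00–13:30, 16:00–17:00.
Noor ∩ Uma: 08:00–09:00, 11:00–11:30, 16:00–17:00.
Windows ≥ 30 min: 08:00–09:00, 11:00–11:30, 16:00–17:00.

08:00–09:00, 11:00–11:30, 16:00–17:00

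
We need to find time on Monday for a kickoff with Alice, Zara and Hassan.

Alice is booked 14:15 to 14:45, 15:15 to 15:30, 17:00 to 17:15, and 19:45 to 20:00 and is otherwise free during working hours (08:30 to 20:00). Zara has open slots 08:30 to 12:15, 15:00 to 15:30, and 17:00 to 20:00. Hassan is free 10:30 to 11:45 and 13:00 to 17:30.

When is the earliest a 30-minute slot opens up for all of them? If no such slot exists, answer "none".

10:30

Alice free within 08:30–20:00: 08:30–14:15, 14:45–15:15, 15:30–17:00, 17:15–19:45.
Alice ∩ Zara: 08:30–12:15, 15:00–15:15, 17:15–19:45.
Alice ∩ Zara ∩ Hassan: 10:30–11:45, 15:00–15:15, 17:15–17:30.
Windows ≥ 30 min: 10:30–11:45.
Earliest such window starts at 10:30.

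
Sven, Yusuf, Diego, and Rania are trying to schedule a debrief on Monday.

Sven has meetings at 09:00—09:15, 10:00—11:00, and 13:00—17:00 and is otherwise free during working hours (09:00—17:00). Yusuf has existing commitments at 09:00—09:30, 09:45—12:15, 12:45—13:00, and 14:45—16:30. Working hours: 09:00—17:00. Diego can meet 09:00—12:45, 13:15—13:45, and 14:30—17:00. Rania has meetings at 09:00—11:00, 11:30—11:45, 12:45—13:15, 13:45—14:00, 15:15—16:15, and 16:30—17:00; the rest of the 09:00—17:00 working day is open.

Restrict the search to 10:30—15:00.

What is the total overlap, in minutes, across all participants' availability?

Sven free within 09:00–17:00: 09:15–10:00, 11:00–13:00.
Yusuf free within 09:00–17:00: 09:30–09:45, 12:15–12:45, 13:00–14:45, 16:30–17:00.
Rania free within 09:00–17:00: 11:00–11:30, 11:45–12:45, 13:15–13:45, 14:00–15:15, 16:15–16:30.
Sven ∩ Yusuf: 09:30–09:45, 12:15–12:45.
Sven ∩ Yusuf ∩ Diego: 09:30–09:45, 12:15–12:45.
Sven ∩ Yusuf ∩ Diego ∩ Rania: 12:15–12:45.
Restricted to 10:30–15:00: 12:15–12:45.
Total common minutes: 30.

30 minutes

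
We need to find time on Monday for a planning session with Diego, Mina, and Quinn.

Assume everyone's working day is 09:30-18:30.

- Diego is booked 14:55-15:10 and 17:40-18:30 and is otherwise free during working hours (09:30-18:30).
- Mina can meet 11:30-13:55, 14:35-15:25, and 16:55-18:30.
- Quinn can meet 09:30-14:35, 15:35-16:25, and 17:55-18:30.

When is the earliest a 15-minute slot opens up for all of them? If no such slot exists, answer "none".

11:30

Diego free within 09:30–18:30: 09:30–14:55, 15:10–17:40.
Diego ∩ Mina: 11:30–13:55, 14:35–14:55, 15:10–15:25, 16:55–17:40.
Diego ∩ Mina ∩ Quinn: 11:30–13:55.
Windows ≥ 15 min: 11:30–13:55.
Earliest such window starts at 11:30.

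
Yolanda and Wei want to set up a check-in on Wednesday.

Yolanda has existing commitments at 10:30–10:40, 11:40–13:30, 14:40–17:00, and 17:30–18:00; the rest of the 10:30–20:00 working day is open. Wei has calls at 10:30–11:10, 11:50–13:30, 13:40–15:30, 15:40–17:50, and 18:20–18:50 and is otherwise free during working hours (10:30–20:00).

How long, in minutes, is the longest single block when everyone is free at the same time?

70 minutes

Yolanda free within 10:30–20:00: 10:40–11:40, 13:30–14:40, 17:00–17:30, 18:00–20:00.
Wei free within 10:30–20:00: 11:10–11:50, 13:30–13:40, 15:30–15:40, 17:50–18:20, 18:50–20:00.
Yolanda ∩ Wei: 11:10–11:40, 13:30–13:40, 18:00–18:20, 18:50–20:00.
Common window lengths: 30, 10, 20, 70 min; longest is 70.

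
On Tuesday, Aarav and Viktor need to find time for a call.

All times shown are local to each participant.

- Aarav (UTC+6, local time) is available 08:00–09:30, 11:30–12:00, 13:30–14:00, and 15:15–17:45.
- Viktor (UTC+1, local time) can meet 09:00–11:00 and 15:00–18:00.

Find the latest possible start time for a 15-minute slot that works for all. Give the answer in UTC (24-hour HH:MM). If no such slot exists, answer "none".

09:45

Aarav → UTC: 02:00–03:30, 05:30–06:00, 07:30–08:00, 09:15–11:45.
Viktor → UTC: 08:00–10:00, 14:00–17:00.
Aarav ∩ Viktor: 09:15–10:00.
Windows ≥ 15 min: 09:15–10:00.
Latest start in the last window 09:15–10:00 is 10:00 − 15 min = 09:45.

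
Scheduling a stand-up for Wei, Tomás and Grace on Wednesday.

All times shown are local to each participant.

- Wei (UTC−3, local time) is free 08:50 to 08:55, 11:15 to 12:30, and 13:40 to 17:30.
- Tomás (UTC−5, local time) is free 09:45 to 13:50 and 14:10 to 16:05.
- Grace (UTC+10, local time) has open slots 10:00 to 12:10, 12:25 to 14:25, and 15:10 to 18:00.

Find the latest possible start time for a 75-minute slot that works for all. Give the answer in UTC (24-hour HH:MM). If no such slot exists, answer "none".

none

Wei → UTC: 11:50–11:55, 14:15–15:30, 16:40–20:30.
Tomás → UTC: 14:45–18:50, 19:10–21:05.
Grace → UTC: 00:00–02:10, 02:25–04:25, 05:10–08:00.
Wei ∩ Tomás: 14:45–15:30, 16:40–18:50, 19:10–20:30.
Wei ∩ Tomás ∩ Grace: (none).
Windows ≥ 75 min: (none).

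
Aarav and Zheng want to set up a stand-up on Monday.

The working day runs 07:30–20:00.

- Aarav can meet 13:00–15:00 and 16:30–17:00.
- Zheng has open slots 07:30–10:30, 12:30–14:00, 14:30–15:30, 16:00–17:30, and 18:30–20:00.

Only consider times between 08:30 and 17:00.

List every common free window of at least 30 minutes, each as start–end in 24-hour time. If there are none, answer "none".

Aarav ∩ Zheng: 13:00–14:00, 14:30–15:00, 16:30–17:00.
Restricted to 08:30–17:00: 13:00–14:00, 14:30–15:00, 16:30–17:00.
Windows ≥ 30 min: 13:00–14:00, 14:30–15:00, 16:30–17:00.

13:00–14:00, 14:30–15:00, 16:30–17:00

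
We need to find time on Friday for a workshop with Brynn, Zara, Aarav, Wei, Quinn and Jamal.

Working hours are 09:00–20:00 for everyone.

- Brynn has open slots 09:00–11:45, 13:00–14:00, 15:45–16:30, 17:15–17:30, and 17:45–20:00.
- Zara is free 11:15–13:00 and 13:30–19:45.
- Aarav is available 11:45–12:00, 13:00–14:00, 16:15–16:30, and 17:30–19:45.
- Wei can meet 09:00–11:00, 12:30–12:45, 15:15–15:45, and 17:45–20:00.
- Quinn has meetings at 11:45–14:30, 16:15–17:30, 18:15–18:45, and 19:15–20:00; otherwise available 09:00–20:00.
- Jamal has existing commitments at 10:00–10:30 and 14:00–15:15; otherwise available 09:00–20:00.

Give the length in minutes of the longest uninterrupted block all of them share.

30 minutes

Quinn free within 09:00–20:00: 09:00–11:45, 14:30–16:15, 17:30–18:15, 18:45–19:15.
Jamal free within 09:00–20:00: 09:00–10:00, 10:30–14:00, 15:15–20:00.
Brynn ∩ Zara: 11:15–11:45, 13:30–14:00, 15:45–16:30, 17:15–17:30, 17:45–19:45.
Brynn ∩ Zara ∩ Aarav: 13:30–14:00, 16:15–16:30, 17:45–19:45.
Brynn ∩ Zara ∩ Aarav ∩ Wei: 17:45–19:45.
Brynn ∩ Zara ∩ Aarav ∩ Wei ∩ Quinn: 17:45–18:15, 18:45–19:15.
Brynn ∩ Zara ∩ Aarav ∩ Wei ∩ Quinn ∩ Jamal: 17:45–18:15, 18:45–19:15.
Common window lengths: 30, 30 min; longest is 30.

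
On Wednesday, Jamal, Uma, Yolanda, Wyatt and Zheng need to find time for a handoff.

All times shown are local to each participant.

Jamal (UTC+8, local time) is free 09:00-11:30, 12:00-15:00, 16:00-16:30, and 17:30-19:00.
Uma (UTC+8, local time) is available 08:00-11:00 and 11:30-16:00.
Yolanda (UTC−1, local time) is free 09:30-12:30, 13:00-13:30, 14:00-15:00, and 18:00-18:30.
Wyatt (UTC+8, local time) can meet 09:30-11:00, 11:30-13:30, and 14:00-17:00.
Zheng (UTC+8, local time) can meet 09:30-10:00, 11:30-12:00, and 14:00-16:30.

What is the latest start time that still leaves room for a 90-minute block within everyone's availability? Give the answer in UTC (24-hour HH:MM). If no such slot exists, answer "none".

Jamal → UTC: 01:00–03:30, 04:00–07:00, 08:00–08:30, 09:30–11:00.
Uma → UTC: 00:00–03:00, 03:30–08:00.
Yolanda → UTC: 10:30–13:30, 14:00–14:30, 15:00–16:00, 19:00–19:30.
Wyatt → UTC: 01:30–03:00, 03:30–05:30, 06:00–09:00.
Zheng → UTC: 01:30–02:00, 03:30–04:00, 06:00–08:30.
Jamal ∩ Uma: 01:00–03:00, 04:00–07:00.
Jamal ∩ Uma ∩ Yolanda: (none).
Jamal ∩ Uma ∩ Yolanda ∩ Wyatt: (none).
Jamal ∩ Uma ∩ Yolanda ∩ Wyatt ∩ Zheng: (none).
Windows ≥ 90 min: (none).

none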